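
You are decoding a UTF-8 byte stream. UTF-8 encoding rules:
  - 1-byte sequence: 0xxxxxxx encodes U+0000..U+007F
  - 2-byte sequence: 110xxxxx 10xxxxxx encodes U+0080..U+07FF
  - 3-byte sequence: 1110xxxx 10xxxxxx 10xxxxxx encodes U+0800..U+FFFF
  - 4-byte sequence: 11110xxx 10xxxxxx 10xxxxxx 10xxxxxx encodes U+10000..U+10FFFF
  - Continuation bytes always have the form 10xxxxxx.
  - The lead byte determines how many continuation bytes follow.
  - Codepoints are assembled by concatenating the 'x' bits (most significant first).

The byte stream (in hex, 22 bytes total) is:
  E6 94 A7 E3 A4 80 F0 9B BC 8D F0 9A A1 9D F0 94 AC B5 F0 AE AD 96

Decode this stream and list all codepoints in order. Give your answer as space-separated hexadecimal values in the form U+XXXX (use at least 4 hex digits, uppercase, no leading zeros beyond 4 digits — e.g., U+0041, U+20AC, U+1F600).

Byte[0]=E6: 3-byte lead, need 2 cont bytes. acc=0x6
Byte[1]=94: continuation. acc=(acc<<6)|0x14=0x194
Byte[2]=A7: continuation. acc=(acc<<6)|0x27=0x6527
Completed: cp=U+6527 (starts at byte 0)
Byte[3]=E3: 3-byte lead, need 2 cont bytes. acc=0x3
Byte[4]=A4: continuation. acc=(acc<<6)|0x24=0xE4
Byte[5]=80: continuation. acc=(acc<<6)|0x00=0x3900
Completed: cp=U+3900 (starts at byte 3)
Byte[6]=F0: 4-byte lead, need 3 cont bytes. acc=0x0
Byte[7]=9B: continuation. acc=(acc<<6)|0x1B=0x1B
Byte[8]=BC: continuation. acc=(acc<<6)|0x3C=0x6FC
Byte[9]=8D: continuation. acc=(acc<<6)|0x0D=0x1BF0D
Completed: cp=U+1BF0D (starts at byte 6)
Byte[10]=F0: 4-byte lead, need 3 cont bytes. acc=0x0
Byte[11]=9A: continuation. acc=(acc<<6)|0x1A=0x1A
Byte[12]=A1: continuation. acc=(acc<<6)|0x21=0x6A1
Byte[13]=9D: continuation. acc=(acc<<6)|0x1D=0x1A85D
Completed: cp=U+1A85D (starts at byte 10)
Byte[14]=F0: 4-byte lead, need 3 cont bytes. acc=0x0
Byte[15]=94: continuation. acc=(acc<<6)|0x14=0x14
Byte[16]=AC: continuation. acc=(acc<<6)|0x2C=0x52C
Byte[17]=B5: continuation. acc=(acc<<6)|0x35=0x14B35
Completed: cp=U+14B35 (starts at byte 14)
Byte[18]=F0: 4-byte lead, need 3 cont bytes. acc=0x0
Byte[19]=AE: continuation. acc=(acc<<6)|0x2E=0x2E
Byte[20]=AD: continuation. acc=(acc<<6)|0x2D=0xBAD
Byte[21]=96: continuation. acc=(acc<<6)|0x16=0x2EB56
Completed: cp=U+2EB56 (starts at byte 18)

Answer: U+6527 U+3900 U+1BF0D U+1A85D U+14B35 U+2EB56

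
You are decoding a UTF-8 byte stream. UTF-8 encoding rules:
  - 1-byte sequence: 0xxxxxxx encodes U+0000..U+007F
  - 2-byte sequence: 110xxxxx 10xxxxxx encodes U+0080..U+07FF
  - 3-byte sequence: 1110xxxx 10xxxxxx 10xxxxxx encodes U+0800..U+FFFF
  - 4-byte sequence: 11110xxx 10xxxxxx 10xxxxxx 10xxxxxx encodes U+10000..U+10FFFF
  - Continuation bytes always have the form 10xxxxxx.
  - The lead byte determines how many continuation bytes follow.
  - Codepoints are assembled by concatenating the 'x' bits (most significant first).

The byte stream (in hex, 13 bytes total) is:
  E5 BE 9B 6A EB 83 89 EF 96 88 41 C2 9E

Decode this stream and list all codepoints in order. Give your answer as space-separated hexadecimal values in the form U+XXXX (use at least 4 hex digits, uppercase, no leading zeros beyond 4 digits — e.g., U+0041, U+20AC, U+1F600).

Byte[0]=E5: 3-byte lead, need 2 cont bytes. acc=0x5
Byte[1]=BE: continuation. acc=(acc<<6)|0x3E=0x17E
Byte[2]=9B: continuation. acc=(acc<<6)|0x1B=0x5F9B
Completed: cp=U+5F9B (starts at byte 0)
Byte[3]=6A: 1-byte ASCII. cp=U+006A
Byte[4]=EB: 3-byte lead, need 2 cont bytes. acc=0xB
Byte[5]=83: continuation. acc=(acc<<6)|0x03=0x2C3
Byte[6]=89: continuation. acc=(acc<<6)|0x09=0xB0C9
Completed: cp=U+B0C9 (starts at byte 4)
Byte[7]=EF: 3-byte lead, need 2 cont bytes. acc=0xF
Byte[8]=96: continuation. acc=(acc<<6)|0x16=0x3D6
Byte[9]=88: continuation. acc=(acc<<6)|0x08=0xF588
Completed: cp=U+F588 (starts at byte 7)
Byte[10]=41: 1-byte ASCII. cp=U+0041
Byte[11]=C2: 2-byte lead, need 1 cont bytes. acc=0x2
Byte[12]=9E: continuation. acc=(acc<<6)|0x1E=0x9E
Completed: cp=U+009E (starts at byte 11)

Answer: U+5F9B U+006A U+B0C9 U+F588 U+0041 U+009E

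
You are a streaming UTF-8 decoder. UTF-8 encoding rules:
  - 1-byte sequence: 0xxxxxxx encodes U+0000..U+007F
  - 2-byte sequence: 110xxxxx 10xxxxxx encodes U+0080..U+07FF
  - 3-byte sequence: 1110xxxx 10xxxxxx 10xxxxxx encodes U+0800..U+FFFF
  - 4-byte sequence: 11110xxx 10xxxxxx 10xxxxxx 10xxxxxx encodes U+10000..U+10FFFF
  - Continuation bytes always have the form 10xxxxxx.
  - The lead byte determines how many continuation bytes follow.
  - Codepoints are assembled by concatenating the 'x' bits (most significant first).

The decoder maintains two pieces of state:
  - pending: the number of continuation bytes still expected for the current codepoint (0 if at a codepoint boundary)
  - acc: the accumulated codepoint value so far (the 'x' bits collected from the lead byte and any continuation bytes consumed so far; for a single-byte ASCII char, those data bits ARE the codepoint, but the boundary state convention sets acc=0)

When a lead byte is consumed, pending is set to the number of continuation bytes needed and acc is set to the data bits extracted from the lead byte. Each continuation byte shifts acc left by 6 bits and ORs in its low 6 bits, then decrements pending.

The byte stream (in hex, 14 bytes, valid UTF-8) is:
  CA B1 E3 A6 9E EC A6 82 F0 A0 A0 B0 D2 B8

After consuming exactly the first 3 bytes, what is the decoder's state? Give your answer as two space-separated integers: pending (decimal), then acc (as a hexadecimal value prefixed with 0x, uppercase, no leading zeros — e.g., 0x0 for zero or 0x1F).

Answer: 2 0x3

Derivation:
Byte[0]=CA: 2-byte lead. pending=1, acc=0xA
Byte[1]=B1: continuation. acc=(acc<<6)|0x31=0x2B1, pending=0
Byte[2]=E3: 3-byte lead. pending=2, acc=0x3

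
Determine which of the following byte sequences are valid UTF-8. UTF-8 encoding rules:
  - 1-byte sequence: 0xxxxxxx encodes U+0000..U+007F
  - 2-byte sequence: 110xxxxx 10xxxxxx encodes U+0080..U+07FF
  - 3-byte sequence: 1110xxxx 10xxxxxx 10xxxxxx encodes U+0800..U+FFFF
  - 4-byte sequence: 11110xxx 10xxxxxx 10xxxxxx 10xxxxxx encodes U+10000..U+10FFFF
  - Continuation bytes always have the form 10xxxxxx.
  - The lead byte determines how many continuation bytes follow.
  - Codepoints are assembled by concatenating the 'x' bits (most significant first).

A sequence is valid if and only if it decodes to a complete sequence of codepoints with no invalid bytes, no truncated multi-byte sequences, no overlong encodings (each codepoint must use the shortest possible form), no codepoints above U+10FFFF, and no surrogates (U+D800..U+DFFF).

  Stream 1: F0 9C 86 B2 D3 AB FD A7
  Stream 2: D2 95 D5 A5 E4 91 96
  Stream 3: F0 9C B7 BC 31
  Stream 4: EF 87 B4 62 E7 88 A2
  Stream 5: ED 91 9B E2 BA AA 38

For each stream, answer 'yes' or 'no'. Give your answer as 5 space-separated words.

Stream 1: error at byte offset 6. INVALID
Stream 2: decodes cleanly. VALID
Stream 3: decodes cleanly. VALID
Stream 4: decodes cleanly. VALID
Stream 5: decodes cleanly. VALID

Answer: no yes yes yes yes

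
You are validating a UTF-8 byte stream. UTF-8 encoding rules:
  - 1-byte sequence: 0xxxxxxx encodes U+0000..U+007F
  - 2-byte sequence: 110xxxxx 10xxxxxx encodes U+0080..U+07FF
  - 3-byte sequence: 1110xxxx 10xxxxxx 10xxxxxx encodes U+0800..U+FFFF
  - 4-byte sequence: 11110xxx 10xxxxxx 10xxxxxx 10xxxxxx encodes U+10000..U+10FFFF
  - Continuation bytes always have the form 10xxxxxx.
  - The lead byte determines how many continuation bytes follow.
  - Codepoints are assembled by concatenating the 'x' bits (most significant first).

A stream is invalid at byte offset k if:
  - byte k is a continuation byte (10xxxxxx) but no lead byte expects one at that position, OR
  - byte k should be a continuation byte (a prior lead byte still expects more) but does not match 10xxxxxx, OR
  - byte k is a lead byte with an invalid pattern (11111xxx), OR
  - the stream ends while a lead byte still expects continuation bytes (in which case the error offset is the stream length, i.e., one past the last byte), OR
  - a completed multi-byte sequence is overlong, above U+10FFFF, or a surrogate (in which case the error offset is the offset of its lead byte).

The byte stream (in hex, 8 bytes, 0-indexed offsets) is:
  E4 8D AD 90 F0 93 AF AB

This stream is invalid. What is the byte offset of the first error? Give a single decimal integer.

Byte[0]=E4: 3-byte lead, need 2 cont bytes. acc=0x4
Byte[1]=8D: continuation. acc=(acc<<6)|0x0D=0x10D
Byte[2]=AD: continuation. acc=(acc<<6)|0x2D=0x436D
Completed: cp=U+436D (starts at byte 0)
Byte[3]=90: INVALID lead byte (not 0xxx/110x/1110/11110)

Answer: 3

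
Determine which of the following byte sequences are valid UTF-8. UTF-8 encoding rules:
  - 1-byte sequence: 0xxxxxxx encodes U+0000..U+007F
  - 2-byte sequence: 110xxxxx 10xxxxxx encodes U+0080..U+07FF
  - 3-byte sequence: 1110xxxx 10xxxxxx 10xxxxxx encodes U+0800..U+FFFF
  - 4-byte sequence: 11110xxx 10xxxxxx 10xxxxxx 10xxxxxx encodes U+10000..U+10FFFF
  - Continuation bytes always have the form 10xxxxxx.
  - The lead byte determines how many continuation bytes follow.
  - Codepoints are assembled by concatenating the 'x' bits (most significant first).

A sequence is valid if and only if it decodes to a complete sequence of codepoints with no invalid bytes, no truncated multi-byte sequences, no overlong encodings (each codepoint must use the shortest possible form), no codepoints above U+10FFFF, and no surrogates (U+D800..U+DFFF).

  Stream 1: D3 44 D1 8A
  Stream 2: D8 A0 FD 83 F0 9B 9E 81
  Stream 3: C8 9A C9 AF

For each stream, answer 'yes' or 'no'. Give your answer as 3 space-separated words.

Answer: no no yes

Derivation:
Stream 1: error at byte offset 1. INVALID
Stream 2: error at byte offset 2. INVALID
Stream 3: decodes cleanly. VALID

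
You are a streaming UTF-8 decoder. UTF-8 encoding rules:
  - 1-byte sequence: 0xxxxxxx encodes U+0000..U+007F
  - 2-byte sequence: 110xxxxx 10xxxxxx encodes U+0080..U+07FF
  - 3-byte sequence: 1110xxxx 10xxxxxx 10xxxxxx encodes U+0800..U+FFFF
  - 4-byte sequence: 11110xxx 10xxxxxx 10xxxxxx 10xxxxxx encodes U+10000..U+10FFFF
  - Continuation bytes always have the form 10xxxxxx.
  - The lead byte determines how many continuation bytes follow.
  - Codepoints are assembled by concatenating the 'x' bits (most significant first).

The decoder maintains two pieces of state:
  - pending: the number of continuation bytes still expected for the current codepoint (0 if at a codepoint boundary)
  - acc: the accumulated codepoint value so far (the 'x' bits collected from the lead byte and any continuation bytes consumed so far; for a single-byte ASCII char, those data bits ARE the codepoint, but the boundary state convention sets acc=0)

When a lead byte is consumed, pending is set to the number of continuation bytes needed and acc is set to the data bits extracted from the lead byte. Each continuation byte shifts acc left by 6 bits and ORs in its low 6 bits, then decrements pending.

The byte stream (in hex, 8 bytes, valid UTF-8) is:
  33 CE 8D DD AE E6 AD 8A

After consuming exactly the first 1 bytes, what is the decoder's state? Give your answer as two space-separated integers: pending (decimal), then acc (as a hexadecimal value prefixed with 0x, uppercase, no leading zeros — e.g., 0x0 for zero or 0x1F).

Byte[0]=33: 1-byte. pending=0, acc=0x0

Answer: 0 0x0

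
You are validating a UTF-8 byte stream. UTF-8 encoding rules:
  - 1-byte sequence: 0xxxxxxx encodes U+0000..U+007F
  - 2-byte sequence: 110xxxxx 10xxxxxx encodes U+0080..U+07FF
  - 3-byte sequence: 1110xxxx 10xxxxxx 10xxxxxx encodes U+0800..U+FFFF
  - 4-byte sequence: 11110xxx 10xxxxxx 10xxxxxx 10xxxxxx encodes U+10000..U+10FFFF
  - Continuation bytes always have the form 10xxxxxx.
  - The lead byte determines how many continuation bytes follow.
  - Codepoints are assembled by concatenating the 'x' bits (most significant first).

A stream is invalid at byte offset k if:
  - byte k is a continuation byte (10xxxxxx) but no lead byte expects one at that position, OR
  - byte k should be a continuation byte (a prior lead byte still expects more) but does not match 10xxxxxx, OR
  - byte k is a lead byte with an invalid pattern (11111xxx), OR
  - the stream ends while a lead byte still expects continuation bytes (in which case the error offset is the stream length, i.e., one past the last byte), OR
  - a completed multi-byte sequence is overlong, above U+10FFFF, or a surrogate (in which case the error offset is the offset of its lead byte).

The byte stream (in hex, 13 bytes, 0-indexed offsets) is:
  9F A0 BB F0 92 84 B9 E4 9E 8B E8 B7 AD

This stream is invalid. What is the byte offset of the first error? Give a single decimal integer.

Answer: 0

Derivation:
Byte[0]=9F: INVALID lead byte (not 0xxx/110x/1110/11110)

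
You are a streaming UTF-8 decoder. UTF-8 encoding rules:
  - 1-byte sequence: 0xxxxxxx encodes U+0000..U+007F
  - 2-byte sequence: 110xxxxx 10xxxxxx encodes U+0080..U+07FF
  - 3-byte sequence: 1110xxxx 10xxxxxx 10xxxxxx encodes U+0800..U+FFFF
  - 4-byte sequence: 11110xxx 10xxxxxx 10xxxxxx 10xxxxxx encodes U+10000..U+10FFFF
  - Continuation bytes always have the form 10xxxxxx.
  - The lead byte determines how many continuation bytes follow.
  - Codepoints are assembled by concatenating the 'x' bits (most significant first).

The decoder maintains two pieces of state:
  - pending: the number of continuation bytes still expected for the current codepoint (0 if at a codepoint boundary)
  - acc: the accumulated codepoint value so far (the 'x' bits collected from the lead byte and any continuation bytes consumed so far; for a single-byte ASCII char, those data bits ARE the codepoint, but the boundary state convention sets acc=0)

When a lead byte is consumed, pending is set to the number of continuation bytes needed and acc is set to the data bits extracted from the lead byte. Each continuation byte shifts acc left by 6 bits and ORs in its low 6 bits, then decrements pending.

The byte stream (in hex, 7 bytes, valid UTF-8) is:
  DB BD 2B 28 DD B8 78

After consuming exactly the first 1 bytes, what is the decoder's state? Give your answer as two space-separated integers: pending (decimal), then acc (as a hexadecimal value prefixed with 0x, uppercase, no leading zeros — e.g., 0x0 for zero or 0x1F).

Byte[0]=DB: 2-byte lead. pending=1, acc=0x1B

Answer: 1 0x1B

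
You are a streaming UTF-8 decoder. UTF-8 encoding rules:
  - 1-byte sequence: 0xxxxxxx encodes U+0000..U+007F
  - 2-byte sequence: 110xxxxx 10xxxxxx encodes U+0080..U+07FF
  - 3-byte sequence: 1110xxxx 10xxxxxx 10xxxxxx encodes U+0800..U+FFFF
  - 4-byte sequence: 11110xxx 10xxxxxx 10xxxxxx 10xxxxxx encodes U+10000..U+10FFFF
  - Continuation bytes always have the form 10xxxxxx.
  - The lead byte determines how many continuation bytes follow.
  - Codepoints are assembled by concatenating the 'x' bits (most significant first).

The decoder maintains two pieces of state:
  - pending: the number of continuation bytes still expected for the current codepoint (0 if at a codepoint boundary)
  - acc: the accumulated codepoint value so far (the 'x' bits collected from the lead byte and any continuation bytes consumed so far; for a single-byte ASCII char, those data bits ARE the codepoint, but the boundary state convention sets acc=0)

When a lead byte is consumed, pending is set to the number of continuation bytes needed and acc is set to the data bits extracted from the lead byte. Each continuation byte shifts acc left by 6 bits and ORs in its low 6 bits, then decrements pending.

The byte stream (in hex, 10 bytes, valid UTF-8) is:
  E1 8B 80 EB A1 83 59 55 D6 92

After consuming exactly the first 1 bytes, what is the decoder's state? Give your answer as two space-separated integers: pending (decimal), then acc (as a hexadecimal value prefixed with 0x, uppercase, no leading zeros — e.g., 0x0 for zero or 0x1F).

Byte[0]=E1: 3-byte lead. pending=2, acc=0x1

Answer: 2 0x1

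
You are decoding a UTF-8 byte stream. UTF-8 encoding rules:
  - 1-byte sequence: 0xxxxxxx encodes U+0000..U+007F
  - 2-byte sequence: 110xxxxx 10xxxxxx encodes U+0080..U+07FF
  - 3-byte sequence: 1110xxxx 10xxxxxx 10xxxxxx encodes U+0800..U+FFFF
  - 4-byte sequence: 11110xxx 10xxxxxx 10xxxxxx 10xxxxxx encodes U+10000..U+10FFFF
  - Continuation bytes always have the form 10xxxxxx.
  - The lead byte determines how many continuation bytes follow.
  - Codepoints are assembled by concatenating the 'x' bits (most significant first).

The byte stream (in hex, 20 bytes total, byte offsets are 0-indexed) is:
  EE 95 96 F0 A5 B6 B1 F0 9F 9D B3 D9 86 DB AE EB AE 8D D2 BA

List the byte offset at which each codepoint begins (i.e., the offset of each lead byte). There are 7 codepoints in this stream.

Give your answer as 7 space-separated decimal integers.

Byte[0]=EE: 3-byte lead, need 2 cont bytes. acc=0xE
Byte[1]=95: continuation. acc=(acc<<6)|0x15=0x395
Byte[2]=96: continuation. acc=(acc<<6)|0x16=0xE556
Completed: cp=U+E556 (starts at byte 0)
Byte[3]=F0: 4-byte lead, need 3 cont bytes. acc=0x0
Byte[4]=A5: continuation. acc=(acc<<6)|0x25=0x25
Byte[5]=B6: continuation. acc=(acc<<6)|0x36=0x976
Byte[6]=B1: continuation. acc=(acc<<6)|0x31=0x25DB1
Completed: cp=U+25DB1 (starts at byte 3)
Byte[7]=F0: 4-byte lead, need 3 cont bytes. acc=0x0
Byte[8]=9F: continuation. acc=(acc<<6)|0x1F=0x1F
Byte[9]=9D: continuation. acc=(acc<<6)|0x1D=0x7DD
Byte[10]=B3: continuation. acc=(acc<<6)|0x33=0x1F773
Completed: cp=U+1F773 (starts at byte 7)
Byte[11]=D9: 2-byte lead, need 1 cont bytes. acc=0x19
Byte[12]=86: continuation. acc=(acc<<6)|0x06=0x646
Completed: cp=U+0646 (starts at byte 11)
Byte[13]=DB: 2-byte lead, need 1 cont bytes. acc=0x1B
Byte[14]=AE: continuation. acc=(acc<<6)|0x2E=0x6EE
Completed: cp=U+06EE (starts at byte 13)
Byte[15]=EB: 3-byte lead, need 2 cont bytes. acc=0xB
Byte[16]=AE: continuation. acc=(acc<<6)|0x2E=0x2EE
Byte[17]=8D: continuation. acc=(acc<<6)|0x0D=0xBB8D
Completed: cp=U+BB8D (starts at byte 15)
Byte[18]=D2: 2-byte lead, need 1 cont bytes. acc=0x12
Byte[19]=BA: continuation. acc=(acc<<6)|0x3A=0x4BA
Completed: cp=U+04BA (starts at byte 18)

Answer: 0 3 7 11 13 15 18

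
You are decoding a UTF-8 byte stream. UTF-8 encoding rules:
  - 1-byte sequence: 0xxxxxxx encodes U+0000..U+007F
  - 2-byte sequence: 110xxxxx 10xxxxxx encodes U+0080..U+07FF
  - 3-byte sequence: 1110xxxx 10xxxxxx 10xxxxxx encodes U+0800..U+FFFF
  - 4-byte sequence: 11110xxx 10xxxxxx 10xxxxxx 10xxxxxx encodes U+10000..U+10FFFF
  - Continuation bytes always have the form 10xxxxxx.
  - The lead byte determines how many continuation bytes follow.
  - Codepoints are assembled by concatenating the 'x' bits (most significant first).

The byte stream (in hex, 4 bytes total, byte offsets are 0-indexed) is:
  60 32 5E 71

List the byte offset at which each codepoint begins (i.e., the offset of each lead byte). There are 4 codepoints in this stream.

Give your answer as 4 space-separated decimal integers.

Answer: 0 1 2 3

Derivation:
Byte[0]=60: 1-byte ASCII. cp=U+0060
Byte[1]=32: 1-byte ASCII. cp=U+0032
Byte[2]=5E: 1-byte ASCII. cp=U+005E
Byte[3]=71: 1-byte ASCII. cp=U+0071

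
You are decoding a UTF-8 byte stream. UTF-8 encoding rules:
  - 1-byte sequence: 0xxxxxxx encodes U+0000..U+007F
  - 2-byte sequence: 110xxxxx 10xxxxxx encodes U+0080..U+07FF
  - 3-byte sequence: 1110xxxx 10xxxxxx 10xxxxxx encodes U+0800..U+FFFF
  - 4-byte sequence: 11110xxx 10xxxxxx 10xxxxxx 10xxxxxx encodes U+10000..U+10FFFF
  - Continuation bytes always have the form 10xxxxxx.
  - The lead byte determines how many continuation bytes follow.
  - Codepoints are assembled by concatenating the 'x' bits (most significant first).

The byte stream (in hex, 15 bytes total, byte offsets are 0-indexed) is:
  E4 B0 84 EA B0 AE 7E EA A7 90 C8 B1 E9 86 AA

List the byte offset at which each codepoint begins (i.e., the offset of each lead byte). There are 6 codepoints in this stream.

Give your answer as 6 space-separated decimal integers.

Byte[0]=E4: 3-byte lead, need 2 cont bytes. acc=0x4
Byte[1]=B0: continuation. acc=(acc<<6)|0x30=0x130
Byte[2]=84: continuation. acc=(acc<<6)|0x04=0x4C04
Completed: cp=U+4C04 (starts at byte 0)
Byte[3]=EA: 3-byte lead, need 2 cont bytes. acc=0xA
Byte[4]=B0: continuation. acc=(acc<<6)|0x30=0x2B0
Byte[5]=AE: continuation. acc=(acc<<6)|0x2E=0xAC2E
Completed: cp=U+AC2E (starts at byte 3)
Byte[6]=7E: 1-byte ASCII. cp=U+007E
Byte[7]=EA: 3-byte lead, need 2 cont bytes. acc=0xA
Byte[8]=A7: continuation. acc=(acc<<6)|0x27=0x2A7
Byte[9]=90: continuation. acc=(acc<<6)|0x10=0xA9D0
Completed: cp=U+A9D0 (starts at byte 7)
Byte[10]=C8: 2-byte lead, need 1 cont bytes. acc=0x8
Byte[11]=B1: continuation. acc=(acc<<6)|0x31=0x231
Completed: cp=U+0231 (starts at byte 10)
Byte[12]=E9: 3-byte lead, need 2 cont bytes. acc=0x9
Byte[13]=86: continuation. acc=(acc<<6)|0x06=0x246
Byte[14]=AA: continuation. acc=(acc<<6)|0x2A=0x91AA
Completed: cp=U+91AA (starts at byte 12)

Answer: 0 3 6 7 10 12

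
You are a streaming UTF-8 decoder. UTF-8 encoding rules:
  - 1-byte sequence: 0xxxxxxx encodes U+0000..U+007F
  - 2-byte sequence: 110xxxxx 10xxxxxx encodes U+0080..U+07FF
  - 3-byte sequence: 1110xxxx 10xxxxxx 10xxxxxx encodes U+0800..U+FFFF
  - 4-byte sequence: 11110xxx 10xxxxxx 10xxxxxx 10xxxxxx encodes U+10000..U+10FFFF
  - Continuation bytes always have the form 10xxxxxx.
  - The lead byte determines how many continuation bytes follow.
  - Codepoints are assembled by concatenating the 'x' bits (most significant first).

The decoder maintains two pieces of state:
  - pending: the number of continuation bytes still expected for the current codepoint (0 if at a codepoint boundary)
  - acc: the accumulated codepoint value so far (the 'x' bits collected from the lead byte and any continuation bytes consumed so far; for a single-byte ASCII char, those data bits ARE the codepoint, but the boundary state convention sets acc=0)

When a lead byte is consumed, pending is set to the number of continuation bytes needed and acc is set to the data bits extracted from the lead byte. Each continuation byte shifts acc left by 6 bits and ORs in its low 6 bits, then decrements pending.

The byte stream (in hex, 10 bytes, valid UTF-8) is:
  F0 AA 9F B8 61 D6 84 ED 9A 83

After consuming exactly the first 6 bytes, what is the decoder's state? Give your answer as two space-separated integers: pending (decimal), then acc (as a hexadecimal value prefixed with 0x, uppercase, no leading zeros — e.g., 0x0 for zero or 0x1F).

Answer: 1 0x16

Derivation:
Byte[0]=F0: 4-byte lead. pending=3, acc=0x0
Byte[1]=AA: continuation. acc=(acc<<6)|0x2A=0x2A, pending=2
Byte[2]=9F: continuation. acc=(acc<<6)|0x1F=0xA9F, pending=1
Byte[3]=B8: continuation. acc=(acc<<6)|0x38=0x2A7F8, pending=0
Byte[4]=61: 1-byte. pending=0, acc=0x0
Byte[5]=D6: 2-byte lead. pending=1, acc=0x16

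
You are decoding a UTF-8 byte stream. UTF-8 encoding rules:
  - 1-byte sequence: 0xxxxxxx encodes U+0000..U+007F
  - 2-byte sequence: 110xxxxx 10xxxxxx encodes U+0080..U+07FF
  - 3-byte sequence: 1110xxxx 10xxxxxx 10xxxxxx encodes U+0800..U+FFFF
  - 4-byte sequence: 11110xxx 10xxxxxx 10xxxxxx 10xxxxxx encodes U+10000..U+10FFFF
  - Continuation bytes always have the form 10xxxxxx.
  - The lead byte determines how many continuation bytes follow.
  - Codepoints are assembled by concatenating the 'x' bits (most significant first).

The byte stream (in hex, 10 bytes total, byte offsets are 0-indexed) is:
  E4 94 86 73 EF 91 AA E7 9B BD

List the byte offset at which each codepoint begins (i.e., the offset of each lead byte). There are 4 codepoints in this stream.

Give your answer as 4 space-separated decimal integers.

Byte[0]=E4: 3-byte lead, need 2 cont bytes. acc=0x4
Byte[1]=94: continuation. acc=(acc<<6)|0x14=0x114
Byte[2]=86: continuation. acc=(acc<<6)|0x06=0x4506
Completed: cp=U+4506 (starts at byte 0)
Byte[3]=73: 1-byte ASCII. cp=U+0073
Byte[4]=EF: 3-byte lead, need 2 cont bytes. acc=0xF
Byte[5]=91: continuation. acc=(acc<<6)|0x11=0x3D1
Byte[6]=AA: continuation. acc=(acc<<6)|0x2A=0xF46A
Completed: cp=U+F46A (starts at byte 4)
Byte[7]=E7: 3-byte lead, need 2 cont bytes. acc=0x7
Byte[8]=9B: continuation. acc=(acc<<6)|0x1B=0x1DB
Byte[9]=BD: continuation. acc=(acc<<6)|0x3D=0x76FD
Completed: cp=U+76FD (starts at byte 7)

Answer: 0 3 4 7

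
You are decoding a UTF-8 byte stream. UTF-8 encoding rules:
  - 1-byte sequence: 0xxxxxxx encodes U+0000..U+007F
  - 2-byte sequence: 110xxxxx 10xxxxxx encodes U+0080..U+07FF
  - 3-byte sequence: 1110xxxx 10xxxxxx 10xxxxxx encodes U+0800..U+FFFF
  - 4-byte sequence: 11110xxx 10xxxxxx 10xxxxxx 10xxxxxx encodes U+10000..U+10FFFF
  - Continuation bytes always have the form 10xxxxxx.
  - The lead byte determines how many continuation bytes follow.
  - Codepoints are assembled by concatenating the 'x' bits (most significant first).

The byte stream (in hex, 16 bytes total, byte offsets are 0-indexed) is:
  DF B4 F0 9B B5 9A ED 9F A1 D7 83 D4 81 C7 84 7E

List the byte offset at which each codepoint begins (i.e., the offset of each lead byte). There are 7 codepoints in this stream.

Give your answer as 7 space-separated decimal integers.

Answer: 0 2 6 9 11 13 15

Derivation:
Byte[0]=DF: 2-byte lead, need 1 cont bytes. acc=0x1F
Byte[1]=B4: continuation. acc=(acc<<6)|0x34=0x7F4
Completed: cp=U+07F4 (starts at byte 0)
Byte[2]=F0: 4-byte lead, need 3 cont bytes. acc=0x0
Byte[3]=9B: continuation. acc=(acc<<6)|0x1B=0x1B
Byte[4]=B5: continuation. acc=(acc<<6)|0x35=0x6F5
Byte[5]=9A: continuation. acc=(acc<<6)|0x1A=0x1BD5A
Completed: cp=U+1BD5A (starts at byte 2)
Byte[6]=ED: 3-byte lead, need 2 cont bytes. acc=0xD
Byte[7]=9F: continuation. acc=(acc<<6)|0x1F=0x35F
Byte[8]=A1: continuation. acc=(acc<<6)|0x21=0xD7E1
Completed: cp=U+D7E1 (starts at byte 6)
Byte[9]=D7: 2-byte lead, need 1 cont bytes. acc=0x17
Byte[10]=83: continuation. acc=(acc<<6)|0x03=0x5C3
Completed: cp=U+05C3 (starts at byte 9)
Byte[11]=D4: 2-byte lead, need 1 cont bytes. acc=0x14
Byte[12]=81: continuation. acc=(acc<<6)|0x01=0x501
Completed: cp=U+0501 (starts at byte 11)
Byte[13]=C7: 2-byte lead, need 1 cont bytes. acc=0x7
Byte[14]=84: continuation. acc=(acc<<6)|0x04=0x1C4
Completed: cp=U+01C4 (starts at byte 13)
Byte[15]=7E: 1-byte ASCII. cp=U+007E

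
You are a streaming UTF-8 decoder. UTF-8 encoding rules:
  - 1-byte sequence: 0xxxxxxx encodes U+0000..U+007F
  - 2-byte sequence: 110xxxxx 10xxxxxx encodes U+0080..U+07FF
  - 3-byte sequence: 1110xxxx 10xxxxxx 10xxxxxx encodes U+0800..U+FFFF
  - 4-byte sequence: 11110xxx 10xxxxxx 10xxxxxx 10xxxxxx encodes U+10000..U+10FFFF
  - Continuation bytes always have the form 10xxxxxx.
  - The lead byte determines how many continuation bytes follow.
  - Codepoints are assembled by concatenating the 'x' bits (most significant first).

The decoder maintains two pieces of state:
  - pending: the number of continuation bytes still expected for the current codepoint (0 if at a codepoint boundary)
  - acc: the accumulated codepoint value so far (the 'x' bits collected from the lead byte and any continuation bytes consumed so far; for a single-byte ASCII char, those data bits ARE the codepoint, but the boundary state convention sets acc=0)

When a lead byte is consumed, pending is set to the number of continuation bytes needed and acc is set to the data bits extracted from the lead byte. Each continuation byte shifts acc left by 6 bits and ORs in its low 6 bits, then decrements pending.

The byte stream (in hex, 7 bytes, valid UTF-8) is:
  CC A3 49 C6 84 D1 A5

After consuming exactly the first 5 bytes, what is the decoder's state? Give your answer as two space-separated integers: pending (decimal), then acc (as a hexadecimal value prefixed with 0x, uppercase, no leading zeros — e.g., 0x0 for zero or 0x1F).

Answer: 0 0x184

Derivation:
Byte[0]=CC: 2-byte lead. pending=1, acc=0xC
Byte[1]=A3: continuation. acc=(acc<<6)|0x23=0x323, pending=0
Byte[2]=49: 1-byte. pending=0, acc=0x0
Byte[3]=C6: 2-byte lead. pending=1, acc=0x6
Byte[4]=84: continuation. acc=(acc<<6)|0x04=0x184, pending=0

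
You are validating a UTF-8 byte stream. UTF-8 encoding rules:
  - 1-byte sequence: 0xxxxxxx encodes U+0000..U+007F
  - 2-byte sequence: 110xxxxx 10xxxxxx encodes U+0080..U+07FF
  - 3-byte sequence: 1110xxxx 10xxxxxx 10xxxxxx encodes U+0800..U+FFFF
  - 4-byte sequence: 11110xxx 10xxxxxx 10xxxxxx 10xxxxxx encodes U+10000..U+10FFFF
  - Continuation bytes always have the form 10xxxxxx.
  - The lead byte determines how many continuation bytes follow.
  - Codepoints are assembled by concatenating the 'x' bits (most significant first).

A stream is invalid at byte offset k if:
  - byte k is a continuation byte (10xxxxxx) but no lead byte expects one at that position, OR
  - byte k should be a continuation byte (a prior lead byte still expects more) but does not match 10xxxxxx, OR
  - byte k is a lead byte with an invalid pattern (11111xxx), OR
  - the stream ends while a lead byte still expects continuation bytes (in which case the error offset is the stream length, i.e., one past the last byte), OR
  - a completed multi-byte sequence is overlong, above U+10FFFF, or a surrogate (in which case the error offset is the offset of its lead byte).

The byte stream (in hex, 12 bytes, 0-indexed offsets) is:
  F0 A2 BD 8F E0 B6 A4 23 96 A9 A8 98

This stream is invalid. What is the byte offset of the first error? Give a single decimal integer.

Byte[0]=F0: 4-byte lead, need 3 cont bytes. acc=0x0
Byte[1]=A2: continuation. acc=(acc<<6)|0x22=0x22
Byte[2]=BD: continuation. acc=(acc<<6)|0x3D=0x8BD
Byte[3]=8F: continuation. acc=(acc<<6)|0x0F=0x22F4F
Completed: cp=U+22F4F (starts at byte 0)
Byte[4]=E0: 3-byte lead, need 2 cont bytes. acc=0x0
Byte[5]=B6: continuation. acc=(acc<<6)|0x36=0x36
Byte[6]=A4: continuation. acc=(acc<<6)|0x24=0xDA4
Completed: cp=U+0DA4 (starts at byte 4)
Byte[7]=23: 1-byte ASCII. cp=U+0023
Byte[8]=96: INVALID lead byte (not 0xxx/110x/1110/11110)

Answer: 8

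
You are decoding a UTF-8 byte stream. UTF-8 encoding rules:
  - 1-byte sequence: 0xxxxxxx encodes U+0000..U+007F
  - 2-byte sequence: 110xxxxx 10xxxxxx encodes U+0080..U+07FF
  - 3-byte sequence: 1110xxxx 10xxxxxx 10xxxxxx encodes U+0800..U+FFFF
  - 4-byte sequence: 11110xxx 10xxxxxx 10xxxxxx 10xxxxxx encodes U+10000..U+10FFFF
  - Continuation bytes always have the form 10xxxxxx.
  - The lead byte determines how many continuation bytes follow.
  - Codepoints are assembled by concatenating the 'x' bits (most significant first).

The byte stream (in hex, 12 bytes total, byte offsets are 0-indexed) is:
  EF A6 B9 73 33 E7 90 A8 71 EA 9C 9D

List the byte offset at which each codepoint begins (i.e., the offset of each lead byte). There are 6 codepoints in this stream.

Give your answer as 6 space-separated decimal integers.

Answer: 0 3 4 5 8 9

Derivation:
Byte[0]=EF: 3-byte lead, need 2 cont bytes. acc=0xF
Byte[1]=A6: continuation. acc=(acc<<6)|0x26=0x3E6
Byte[2]=B9: continuation. acc=(acc<<6)|0x39=0xF9B9
Completed: cp=U+F9B9 (starts at byte 0)
Byte[3]=73: 1-byte ASCII. cp=U+0073
Byte[4]=33: 1-byte ASCII. cp=U+0033
Byte[5]=E7: 3-byte lead, need 2 cont bytes. acc=0x7
Byte[6]=90: continuation. acc=(acc<<6)|0x10=0x1D0
Byte[7]=A8: continuation. acc=(acc<<6)|0x28=0x7428
Completed: cp=U+7428 (starts at byte 5)
Byte[8]=71: 1-byte ASCII. cp=U+0071
Byte[9]=EA: 3-byte lead, need 2 cont bytes. acc=0xA
Byte[10]=9C: continuation. acc=(acc<<6)|0x1C=0x29C
Byte[11]=9D: continuation. acc=(acc<<6)|0x1D=0xA71D
Completed: cp=U+A71D (starts at byte 9)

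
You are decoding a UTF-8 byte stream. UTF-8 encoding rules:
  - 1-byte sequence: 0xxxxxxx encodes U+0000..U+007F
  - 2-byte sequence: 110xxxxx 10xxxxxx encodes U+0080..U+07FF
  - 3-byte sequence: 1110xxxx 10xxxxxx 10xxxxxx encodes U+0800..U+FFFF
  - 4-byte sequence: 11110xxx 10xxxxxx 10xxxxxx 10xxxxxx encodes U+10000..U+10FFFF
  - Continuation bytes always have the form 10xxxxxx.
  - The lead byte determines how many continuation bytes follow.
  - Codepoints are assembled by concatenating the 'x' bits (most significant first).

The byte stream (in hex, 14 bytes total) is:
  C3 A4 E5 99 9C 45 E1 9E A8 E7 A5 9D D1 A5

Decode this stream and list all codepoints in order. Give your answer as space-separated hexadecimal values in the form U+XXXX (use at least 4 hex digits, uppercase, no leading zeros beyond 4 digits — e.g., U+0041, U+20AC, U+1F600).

Answer: U+00E4 U+565C U+0045 U+17A8 U+795D U+0465

Derivation:
Byte[0]=C3: 2-byte lead, need 1 cont bytes. acc=0x3
Byte[1]=A4: continuation. acc=(acc<<6)|0x24=0xE4
Completed: cp=U+00E4 (starts at byte 0)
Byte[2]=E5: 3-byte lead, need 2 cont bytes. acc=0x5
Byte[3]=99: continuation. acc=(acc<<6)|0x19=0x159
Byte[4]=9C: continuation. acc=(acc<<6)|0x1C=0x565C
Completed: cp=U+565C (starts at byte 2)
Byte[5]=45: 1-byte ASCII. cp=U+0045
Byte[6]=E1: 3-byte lead, need 2 cont bytes. acc=0x1
Byte[7]=9E: continuation. acc=(acc<<6)|0x1E=0x5E
Byte[8]=A8: continuation. acc=(acc<<6)|0x28=0x17A8
Completed: cp=U+17A8 (starts at byte 6)
Byte[9]=E7: 3-byte lead, need 2 cont bytes. acc=0x7
Byte[10]=A5: continuation. acc=(acc<<6)|0x25=0x1E5
Byte[11]=9D: continuation. acc=(acc<<6)|0x1D=0x795D
Completed: cp=U+795D (starts at byte 9)
Byte[12]=D1: 2-byte lead, need 1 cont bytes. acc=0x11
Byte[13]=A5: continuation. acc=(acc<<6)|0x25=0x465
Completed: cp=U+0465 (starts at byte 12)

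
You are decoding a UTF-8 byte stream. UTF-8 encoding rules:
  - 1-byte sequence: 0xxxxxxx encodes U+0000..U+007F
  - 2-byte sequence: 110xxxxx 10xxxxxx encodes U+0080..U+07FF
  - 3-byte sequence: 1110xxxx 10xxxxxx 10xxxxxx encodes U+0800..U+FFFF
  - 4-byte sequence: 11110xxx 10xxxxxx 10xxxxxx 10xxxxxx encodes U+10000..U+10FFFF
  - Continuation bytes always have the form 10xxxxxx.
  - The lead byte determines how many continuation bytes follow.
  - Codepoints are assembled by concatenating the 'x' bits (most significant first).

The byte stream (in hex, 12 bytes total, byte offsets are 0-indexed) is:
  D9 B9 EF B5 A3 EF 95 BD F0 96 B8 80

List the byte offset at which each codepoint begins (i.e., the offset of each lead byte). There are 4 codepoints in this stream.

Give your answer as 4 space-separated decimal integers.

Answer: 0 2 5 8

Derivation:
Byte[0]=D9: 2-byte lead, need 1 cont bytes. acc=0x19
Byte[1]=B9: continuation. acc=(acc<<6)|0x39=0x679
Completed: cp=U+0679 (starts at byte 0)
Byte[2]=EF: 3-byte lead, need 2 cont bytes. acc=0xF
Byte[3]=B5: continuation. acc=(acc<<6)|0x35=0x3F5
Byte[4]=A3: continuation. acc=(acc<<6)|0x23=0xFD63
Completed: cp=U+FD63 (starts at byte 2)
Byte[5]=EF: 3-byte lead, need 2 cont bytes. acc=0xF
Byte[6]=95: continuation. acc=(acc<<6)|0x15=0x3D5
Byte[7]=BD: continuation. acc=(acc<<6)|0x3D=0xF57D
Completed: cp=U+F57D (starts at byte 5)
Byte[8]=F0: 4-byte lead, need 3 cont bytes. acc=0x0
Byte[9]=96: continuation. acc=(acc<<6)|0x16=0x16
Byte[10]=B8: continuation. acc=(acc<<6)|0x38=0x5B8
Byte[11]=80: continuation. acc=(acc<<6)|0x00=0x16E00
Completed: cp=U+16E00 (starts at byte 8)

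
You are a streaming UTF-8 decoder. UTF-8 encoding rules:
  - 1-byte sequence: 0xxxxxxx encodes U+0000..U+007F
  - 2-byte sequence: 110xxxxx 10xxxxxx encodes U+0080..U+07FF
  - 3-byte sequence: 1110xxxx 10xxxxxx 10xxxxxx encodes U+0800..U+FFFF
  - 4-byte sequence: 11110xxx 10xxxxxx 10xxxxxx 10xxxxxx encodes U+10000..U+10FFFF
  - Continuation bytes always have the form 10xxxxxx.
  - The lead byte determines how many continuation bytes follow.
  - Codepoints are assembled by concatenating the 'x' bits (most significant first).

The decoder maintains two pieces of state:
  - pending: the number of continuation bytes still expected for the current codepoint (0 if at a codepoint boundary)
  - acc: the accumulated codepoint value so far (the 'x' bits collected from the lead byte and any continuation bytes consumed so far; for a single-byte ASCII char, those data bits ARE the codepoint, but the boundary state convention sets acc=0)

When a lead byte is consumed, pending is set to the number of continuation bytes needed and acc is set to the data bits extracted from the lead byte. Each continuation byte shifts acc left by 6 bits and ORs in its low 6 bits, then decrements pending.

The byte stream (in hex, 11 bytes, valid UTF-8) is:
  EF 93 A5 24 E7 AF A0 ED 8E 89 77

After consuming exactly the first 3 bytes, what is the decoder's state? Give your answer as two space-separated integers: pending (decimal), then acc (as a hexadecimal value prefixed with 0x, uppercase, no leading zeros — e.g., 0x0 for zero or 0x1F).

Byte[0]=EF: 3-byte lead. pending=2, acc=0xF
Byte[1]=93: continuation. acc=(acc<<6)|0x13=0x3D3, pending=1
Byte[2]=A5: continuation. acc=(acc<<6)|0x25=0xF4E5, pending=0

Answer: 0 0xF4E5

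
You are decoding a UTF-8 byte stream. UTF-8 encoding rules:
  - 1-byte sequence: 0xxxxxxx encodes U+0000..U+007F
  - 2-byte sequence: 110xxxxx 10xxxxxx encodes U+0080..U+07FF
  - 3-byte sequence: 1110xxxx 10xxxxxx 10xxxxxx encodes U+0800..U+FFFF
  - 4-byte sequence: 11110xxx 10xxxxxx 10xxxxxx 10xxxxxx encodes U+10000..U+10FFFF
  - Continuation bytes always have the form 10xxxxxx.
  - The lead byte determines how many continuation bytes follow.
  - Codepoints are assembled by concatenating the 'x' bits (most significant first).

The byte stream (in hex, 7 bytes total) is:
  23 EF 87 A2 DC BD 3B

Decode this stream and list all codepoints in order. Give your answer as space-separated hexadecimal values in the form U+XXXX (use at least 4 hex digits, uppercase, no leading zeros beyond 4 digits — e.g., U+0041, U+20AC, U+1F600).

Byte[0]=23: 1-byte ASCII. cp=U+0023
Byte[1]=EF: 3-byte lead, need 2 cont bytes. acc=0xF
Byte[2]=87: continuation. acc=(acc<<6)|0x07=0x3C7
Byte[3]=A2: continuation. acc=(acc<<6)|0x22=0xF1E2
Completed: cp=U+F1E2 (starts at byte 1)
Byte[4]=DC: 2-byte lead, need 1 cont bytes. acc=0x1C
Byte[5]=BD: continuation. acc=(acc<<6)|0x3D=0x73D
Completed: cp=U+073D (starts at byte 4)
Byte[6]=3B: 1-byte ASCII. cp=U+003B

Answer: U+0023 U+F1E2 U+073D U+003B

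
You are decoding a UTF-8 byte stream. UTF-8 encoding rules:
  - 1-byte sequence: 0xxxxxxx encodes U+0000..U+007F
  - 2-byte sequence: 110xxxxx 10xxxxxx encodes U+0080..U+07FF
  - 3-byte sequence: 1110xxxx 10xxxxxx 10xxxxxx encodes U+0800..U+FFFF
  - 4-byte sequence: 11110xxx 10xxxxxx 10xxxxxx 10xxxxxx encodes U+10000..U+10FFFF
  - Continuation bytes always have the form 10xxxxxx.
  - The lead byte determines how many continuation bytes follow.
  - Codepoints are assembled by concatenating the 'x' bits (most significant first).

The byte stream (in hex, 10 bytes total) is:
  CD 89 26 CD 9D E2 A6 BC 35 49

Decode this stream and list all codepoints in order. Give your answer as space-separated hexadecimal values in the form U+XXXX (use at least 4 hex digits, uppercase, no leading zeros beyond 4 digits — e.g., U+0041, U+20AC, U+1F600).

Byte[0]=CD: 2-byte lead, need 1 cont bytes. acc=0xD
Byte[1]=89: continuation. acc=(acc<<6)|0x09=0x349
Completed: cp=U+0349 (starts at byte 0)
Byte[2]=26: 1-byte ASCII. cp=U+0026
Byte[3]=CD: 2-byte lead, need 1 cont bytes. acc=0xD
Byte[4]=9D: continuation. acc=(acc<<6)|0x1D=0x35D
Completed: cp=U+035D (starts at byte 3)
Byte[5]=E2: 3-byte lead, need 2 cont bytes. acc=0x2
Byte[6]=A6: continuation. acc=(acc<<6)|0x26=0xA6
Byte[7]=BC: continuation. acc=(acc<<6)|0x3C=0x29BC
Completed: cp=U+29BC (starts at byte 5)
Byte[8]=35: 1-byte ASCII. cp=U+0035
Byte[9]=49: 1-byte ASCII. cp=U+0049

Answer: U+0349 U+0026 U+035D U+29BC U+0035 U+0049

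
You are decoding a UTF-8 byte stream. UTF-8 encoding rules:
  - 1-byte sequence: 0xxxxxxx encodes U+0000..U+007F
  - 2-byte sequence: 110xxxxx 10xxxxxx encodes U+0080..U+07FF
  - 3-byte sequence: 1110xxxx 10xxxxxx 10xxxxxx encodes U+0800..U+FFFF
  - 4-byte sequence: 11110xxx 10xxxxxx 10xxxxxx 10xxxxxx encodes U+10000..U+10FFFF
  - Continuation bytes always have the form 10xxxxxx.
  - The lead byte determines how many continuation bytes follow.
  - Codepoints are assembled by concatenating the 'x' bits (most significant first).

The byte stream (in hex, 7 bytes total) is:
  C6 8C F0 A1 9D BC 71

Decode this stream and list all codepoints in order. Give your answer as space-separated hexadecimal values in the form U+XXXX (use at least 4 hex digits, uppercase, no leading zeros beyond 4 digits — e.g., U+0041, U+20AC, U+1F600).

Answer: U+018C U+2177C U+0071

Derivation:
Byte[0]=C6: 2-byte lead, need 1 cont bytes. acc=0x6
Byte[1]=8C: continuation. acc=(acc<<6)|0x0C=0x18C
Completed: cp=U+018C (starts at byte 0)
Byte[2]=F0: 4-byte lead, need 3 cont bytes. acc=0x0
Byte[3]=A1: continuation. acc=(acc<<6)|0x21=0x21
Byte[4]=9D: continuation. acc=(acc<<6)|0x1D=0x85D
Byte[5]=BC: continuation. acc=(acc<<6)|0x3C=0x2177C
Completed: cp=U+2177C (starts at byte 2)
Byte[6]=71: 1-byte ASCII. cp=U+0071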